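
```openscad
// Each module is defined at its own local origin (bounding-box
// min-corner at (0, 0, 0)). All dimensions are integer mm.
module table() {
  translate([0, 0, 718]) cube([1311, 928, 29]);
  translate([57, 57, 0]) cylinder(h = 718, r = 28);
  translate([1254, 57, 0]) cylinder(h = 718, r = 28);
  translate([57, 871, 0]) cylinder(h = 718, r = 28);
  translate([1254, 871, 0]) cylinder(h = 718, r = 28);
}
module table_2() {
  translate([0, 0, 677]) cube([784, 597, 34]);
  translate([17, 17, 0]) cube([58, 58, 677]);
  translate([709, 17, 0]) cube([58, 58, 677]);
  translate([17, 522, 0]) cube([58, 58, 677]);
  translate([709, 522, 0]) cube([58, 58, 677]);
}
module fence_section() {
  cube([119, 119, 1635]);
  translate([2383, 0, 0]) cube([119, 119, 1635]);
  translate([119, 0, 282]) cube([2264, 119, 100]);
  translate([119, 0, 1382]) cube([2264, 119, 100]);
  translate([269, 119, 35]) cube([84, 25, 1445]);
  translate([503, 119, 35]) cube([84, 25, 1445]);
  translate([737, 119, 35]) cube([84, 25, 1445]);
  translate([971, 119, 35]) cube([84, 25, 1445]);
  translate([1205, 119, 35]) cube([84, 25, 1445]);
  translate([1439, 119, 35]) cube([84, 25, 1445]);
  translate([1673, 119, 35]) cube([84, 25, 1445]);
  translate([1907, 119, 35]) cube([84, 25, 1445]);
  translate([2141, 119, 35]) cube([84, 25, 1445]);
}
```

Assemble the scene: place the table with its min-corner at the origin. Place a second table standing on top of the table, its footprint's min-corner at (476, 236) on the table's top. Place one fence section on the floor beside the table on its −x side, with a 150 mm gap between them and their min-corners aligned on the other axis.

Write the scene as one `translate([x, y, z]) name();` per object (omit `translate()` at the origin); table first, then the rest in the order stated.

table();
translate([476, 236, 747]) table_2();
translate([-2652, 0, 0]) fence_section();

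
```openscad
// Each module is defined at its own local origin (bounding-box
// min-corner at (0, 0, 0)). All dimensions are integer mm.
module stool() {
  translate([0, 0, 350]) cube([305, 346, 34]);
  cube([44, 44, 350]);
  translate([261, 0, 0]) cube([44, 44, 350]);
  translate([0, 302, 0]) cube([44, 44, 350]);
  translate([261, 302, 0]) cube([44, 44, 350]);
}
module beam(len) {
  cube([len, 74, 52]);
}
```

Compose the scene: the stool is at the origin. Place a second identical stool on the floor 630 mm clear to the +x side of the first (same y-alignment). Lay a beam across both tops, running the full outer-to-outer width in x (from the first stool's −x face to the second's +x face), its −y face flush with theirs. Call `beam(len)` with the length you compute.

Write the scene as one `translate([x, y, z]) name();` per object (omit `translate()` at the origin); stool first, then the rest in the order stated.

stool();
translate([935, 0, 0]) stool();
translate([0, 0, 384]) beam(1240);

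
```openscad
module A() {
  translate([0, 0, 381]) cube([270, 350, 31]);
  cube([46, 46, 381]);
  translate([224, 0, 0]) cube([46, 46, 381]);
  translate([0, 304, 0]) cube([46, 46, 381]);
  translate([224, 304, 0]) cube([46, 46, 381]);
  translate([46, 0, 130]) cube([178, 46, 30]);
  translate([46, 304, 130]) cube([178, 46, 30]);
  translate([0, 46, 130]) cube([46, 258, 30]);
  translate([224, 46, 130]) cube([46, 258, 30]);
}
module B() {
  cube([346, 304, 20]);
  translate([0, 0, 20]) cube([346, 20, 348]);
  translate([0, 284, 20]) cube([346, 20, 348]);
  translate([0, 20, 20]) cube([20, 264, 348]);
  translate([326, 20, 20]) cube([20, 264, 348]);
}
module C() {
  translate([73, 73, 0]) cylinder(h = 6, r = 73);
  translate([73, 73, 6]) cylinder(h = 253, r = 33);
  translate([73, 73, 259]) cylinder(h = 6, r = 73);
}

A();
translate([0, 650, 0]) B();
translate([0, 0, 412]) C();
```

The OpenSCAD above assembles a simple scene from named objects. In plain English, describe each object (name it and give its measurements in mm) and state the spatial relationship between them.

A is a four-legged stool. The seat is a 270×350×31 mm slab whose top surface is at z = 412 mm; four square legs, each 46×46 mm in cross-section, run from the floor (z = 0) to the underside of the seat, each flush with a corner of the seat. Four stretchers, 46 mm wide and 30 mm tall, connect adjacent legs with their undersides at z = 130 mm, each running between the inner faces of the legs it joins and aligned with the legs' outer faces on the other axis.

B is an open-topped rectangular box: outside dimensions 346×304×368 mm, with a uniform wall and base thickness of 20 mm. The base is a full 346×304 slab on the floor; four walls sit on top of the base. The front and back walls (the −y and +y sides) span the full width; the two side walls fit between them.

C is a spool: two coaxial disc flanges of radius 73 mm and thickness 6 mm, joined by a core cylinder of radius 33 mm and height 253 mm. The lower flange rests on z = 0 and the three cylinders share a vertical axis.

The open box is on the floor beside the stool on its +y side. The spool is on top of the stool.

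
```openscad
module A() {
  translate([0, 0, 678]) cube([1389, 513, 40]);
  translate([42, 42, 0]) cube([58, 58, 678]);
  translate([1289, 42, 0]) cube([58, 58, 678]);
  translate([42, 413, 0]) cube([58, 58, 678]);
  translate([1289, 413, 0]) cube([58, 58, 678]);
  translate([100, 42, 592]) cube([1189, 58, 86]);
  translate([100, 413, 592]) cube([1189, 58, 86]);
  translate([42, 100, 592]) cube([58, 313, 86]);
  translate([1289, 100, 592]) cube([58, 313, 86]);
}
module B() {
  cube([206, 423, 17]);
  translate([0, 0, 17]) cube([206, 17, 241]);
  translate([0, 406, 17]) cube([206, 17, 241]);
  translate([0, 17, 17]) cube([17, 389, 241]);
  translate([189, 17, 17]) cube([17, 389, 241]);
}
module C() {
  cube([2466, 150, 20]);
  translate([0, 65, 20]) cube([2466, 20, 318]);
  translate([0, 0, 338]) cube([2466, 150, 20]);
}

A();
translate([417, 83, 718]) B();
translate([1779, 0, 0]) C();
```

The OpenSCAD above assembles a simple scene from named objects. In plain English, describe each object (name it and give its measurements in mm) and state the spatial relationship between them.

A is a table: top 1389 mm (x) × 513 mm (y), 40 mm thick, upper face at z = 718 mm, on four 58×58 mm square legs, each inset 42 mm from the nearest pair of top edges, running from z = 0 to the bottom of the top. Four apron rails, 58 mm thick and 86 mm tall, run between adjacent legs with their top edges flush with the underside of the top and their outer faces flush with the legs' outer faces.

B is an open storage box with external size 206×423×258 mm and wall thickness 17 mm (the base is also 17 mm thick). The base covers the whole footprint; the four walls stand on the base, with the y-facing walls full-width and the x-facing walls fitting between their inner faces.

C is an I-beam lying along x, 2466 mm long. Overall section height 358 mm. Two flanges 150 mm wide (y) and 20 mm thick, one on the floor and one at the top; a web 20 mm thick runs between them, centred on the flange width.

The open box is on top of the table. The I-beam is on the floor beside the table on its +x side.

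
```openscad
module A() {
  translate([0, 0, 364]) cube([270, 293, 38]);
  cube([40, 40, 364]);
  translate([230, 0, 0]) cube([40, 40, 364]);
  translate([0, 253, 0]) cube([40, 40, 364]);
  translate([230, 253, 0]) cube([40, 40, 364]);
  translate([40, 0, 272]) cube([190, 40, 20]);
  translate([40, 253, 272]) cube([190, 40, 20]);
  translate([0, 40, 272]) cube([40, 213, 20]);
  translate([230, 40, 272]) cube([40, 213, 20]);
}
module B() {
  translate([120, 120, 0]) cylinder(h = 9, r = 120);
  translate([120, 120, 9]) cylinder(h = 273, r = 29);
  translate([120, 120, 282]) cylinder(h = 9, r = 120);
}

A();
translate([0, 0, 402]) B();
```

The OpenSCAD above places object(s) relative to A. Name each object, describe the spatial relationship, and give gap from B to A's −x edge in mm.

A is a stool. B is a spool. The spool is on top of the stool. The gap from the spool to the stool's −x edge is 0 mm.

The spool's min-x is at 0; the stool's min-x is 0; gap = 0 mm.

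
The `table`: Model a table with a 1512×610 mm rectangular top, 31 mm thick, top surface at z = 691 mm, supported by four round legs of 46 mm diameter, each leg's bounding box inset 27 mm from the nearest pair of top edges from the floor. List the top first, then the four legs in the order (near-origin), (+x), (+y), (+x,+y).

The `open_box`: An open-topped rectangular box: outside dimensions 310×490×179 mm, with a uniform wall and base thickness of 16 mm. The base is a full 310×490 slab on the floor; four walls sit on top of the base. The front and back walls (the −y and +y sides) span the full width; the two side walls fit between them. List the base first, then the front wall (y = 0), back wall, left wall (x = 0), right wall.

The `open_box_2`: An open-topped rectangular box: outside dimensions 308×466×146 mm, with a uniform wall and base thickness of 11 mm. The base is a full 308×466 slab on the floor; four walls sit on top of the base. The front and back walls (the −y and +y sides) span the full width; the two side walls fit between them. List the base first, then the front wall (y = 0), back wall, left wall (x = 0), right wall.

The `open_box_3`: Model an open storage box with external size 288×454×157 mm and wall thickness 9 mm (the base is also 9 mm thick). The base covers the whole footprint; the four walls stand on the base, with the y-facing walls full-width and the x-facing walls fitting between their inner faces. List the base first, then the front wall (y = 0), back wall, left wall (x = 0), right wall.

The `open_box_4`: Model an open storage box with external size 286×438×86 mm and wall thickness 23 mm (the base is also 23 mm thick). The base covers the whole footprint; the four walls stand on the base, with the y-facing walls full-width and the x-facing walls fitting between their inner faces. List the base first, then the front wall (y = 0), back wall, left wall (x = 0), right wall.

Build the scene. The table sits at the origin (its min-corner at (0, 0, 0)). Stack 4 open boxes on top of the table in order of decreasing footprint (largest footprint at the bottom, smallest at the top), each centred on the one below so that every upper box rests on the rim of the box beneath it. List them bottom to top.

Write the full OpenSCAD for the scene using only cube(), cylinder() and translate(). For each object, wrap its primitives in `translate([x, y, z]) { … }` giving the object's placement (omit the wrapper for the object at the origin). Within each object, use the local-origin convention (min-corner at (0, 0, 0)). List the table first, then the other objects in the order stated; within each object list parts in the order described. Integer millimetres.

translate([0, 0, 660]) cube([1512, 610, 31]);
translate([50, 50, 0]) cylinder(h = 660, r = 23);
translate([1462, 50, 0]) cylinder(h = 660, r = 23);
translate([50, 560, 0]) cylinder(h = 660, r = 23);
translate([1462, 560, 0]) cylinder(h = 660, r = 23);
translate([601, 60, 691]) {
  cube([310, 490, 16]);
  translate([0, 0, 16]) cube([310, 16, 163]);
  translate([0, 474, 16]) cube([310, 16, 163]);
  translate([0, 16, 16]) cube([16, 458, 163]);
  translate([294, 16, 16]) cube([16, 458, 163]);
}
translate([602, 72, 870]) {
  cube([308, 466, 11]);
  translate([0, 0, 11]) cube([308, 11, 135]);
  translate([0, 455, 11]) cube([308, 11, 135]);
  translate([0, 11, 11]) cube([11, 444, 135]);
  translate([297, 11, 11]) cube([11, 444, 135]);
}
translate([612, 78, 1016]) {
  cube([288, 454, 9]);
  translate([0, 0, 9]) cube([288, 9, 148]);
  translate([0, 445, 9]) cube([288, 9, 148]);
  translate([0, 9, 9]) cube([9, 436, 148]);
  translate([279, 9, 9]) cube([9, 436, 148]);
}
translate([613, 86, 1173]) {
  cube([286, 438, 23]);
  translate([0, 0, 23]) cube([286, 23, 63]);
  translate([0, 415, 23]) cube([286, 23, 63]);
  translate([0, 23, 23]) cube([23, 392, 63]);
  translate([263, 23, 23]) cube([23, 392, 63]);
}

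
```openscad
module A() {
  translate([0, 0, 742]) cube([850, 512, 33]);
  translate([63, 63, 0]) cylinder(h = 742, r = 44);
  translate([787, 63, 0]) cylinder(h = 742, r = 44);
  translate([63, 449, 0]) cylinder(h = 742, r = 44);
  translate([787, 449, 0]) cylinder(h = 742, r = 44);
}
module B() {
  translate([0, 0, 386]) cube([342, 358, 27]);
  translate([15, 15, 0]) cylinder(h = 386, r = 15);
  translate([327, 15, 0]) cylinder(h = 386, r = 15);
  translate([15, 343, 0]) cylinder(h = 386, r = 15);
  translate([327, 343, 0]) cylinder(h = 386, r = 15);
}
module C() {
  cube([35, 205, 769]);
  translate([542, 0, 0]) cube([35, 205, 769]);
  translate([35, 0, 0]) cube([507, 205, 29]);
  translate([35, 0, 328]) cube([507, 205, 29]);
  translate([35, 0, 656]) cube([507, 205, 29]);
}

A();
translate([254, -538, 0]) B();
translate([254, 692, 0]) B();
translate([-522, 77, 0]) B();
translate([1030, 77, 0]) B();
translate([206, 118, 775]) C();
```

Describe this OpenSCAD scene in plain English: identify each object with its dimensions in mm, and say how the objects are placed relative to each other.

A is a table with a 850×512 mm rectangular top, 33 mm thick, top surface at z = 775 mm, supported by four round legs of 88 mm diameter, each leg's bounding box inset 19 mm from the nearest pair of top edges, running from the floor.

B is a four-legged stool. The seat is a 342×358×27 mm slab whose top surface is at z = 413 mm; four round legs, each 30 mm in diameter, run from the floor (z = 0) to the underside of the seat, each leg's axis is inset half a diameter from the nearest pair of seat edges (so the leg's bounding box is flush with the corner).

C is an open bookshelf. Two side panels, each 35 mm thick, 205 mm deep and 769 mm tall, stand 577 mm apart (outside-to-outside). Between them sit 3 shelves, each 29 mm thick and 205 mm deep, spanning the full gap between the sides. The bottom shelf rests on the floor (its underside at z = 0) and the clear gap between one shelf's top and the next shelf's underside is 299 mm.

Four stools sit around the table at the −y, +y, −x, +x sides. The bookshelf is on top of the table.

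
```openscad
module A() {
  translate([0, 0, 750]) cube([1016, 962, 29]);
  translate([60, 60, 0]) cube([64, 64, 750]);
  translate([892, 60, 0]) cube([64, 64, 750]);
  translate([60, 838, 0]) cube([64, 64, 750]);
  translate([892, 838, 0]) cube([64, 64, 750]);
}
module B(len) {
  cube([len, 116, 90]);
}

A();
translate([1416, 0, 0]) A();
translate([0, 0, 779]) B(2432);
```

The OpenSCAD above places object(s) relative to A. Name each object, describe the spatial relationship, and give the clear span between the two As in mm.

Second table starts at x = 1416; first ends at x = 1016; clear span = 1416 − 1016 = 400 mm.

A is a table. B is a beam. A beam spans the tops of two tables. The clear span between the two tables is 400 mm.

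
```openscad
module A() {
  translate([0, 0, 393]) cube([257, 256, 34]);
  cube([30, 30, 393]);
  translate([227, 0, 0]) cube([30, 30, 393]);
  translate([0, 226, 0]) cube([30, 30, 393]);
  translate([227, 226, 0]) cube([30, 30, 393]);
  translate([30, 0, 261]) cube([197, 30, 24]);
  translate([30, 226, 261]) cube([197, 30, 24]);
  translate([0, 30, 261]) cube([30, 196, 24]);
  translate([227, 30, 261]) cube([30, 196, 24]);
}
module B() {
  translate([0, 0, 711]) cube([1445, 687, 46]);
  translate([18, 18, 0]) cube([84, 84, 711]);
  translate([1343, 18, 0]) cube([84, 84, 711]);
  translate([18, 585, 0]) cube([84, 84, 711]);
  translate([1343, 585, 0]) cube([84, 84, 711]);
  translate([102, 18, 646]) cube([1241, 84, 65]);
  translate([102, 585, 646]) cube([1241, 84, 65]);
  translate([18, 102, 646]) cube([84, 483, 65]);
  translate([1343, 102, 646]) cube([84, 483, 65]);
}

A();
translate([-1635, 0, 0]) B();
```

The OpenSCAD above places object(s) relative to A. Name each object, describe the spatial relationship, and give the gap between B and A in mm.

The table's nearest face is 190 mm from the stool's −x face.

A is a stool. B is a table. The table is on the floor beside the stool on its −x side. The gap between the table and the stool is 190 mm.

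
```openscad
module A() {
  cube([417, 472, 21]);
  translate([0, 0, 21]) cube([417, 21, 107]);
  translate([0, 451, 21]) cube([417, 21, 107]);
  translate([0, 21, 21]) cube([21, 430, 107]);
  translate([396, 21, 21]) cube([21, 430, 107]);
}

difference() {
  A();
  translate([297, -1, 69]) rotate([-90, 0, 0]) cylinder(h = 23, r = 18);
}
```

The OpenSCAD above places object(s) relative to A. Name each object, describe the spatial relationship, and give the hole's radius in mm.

A is an open box. The open box has a circular hole through its front wall. The hole's radius is 18 mm.

The subtracted cylinder has r = 18 mm.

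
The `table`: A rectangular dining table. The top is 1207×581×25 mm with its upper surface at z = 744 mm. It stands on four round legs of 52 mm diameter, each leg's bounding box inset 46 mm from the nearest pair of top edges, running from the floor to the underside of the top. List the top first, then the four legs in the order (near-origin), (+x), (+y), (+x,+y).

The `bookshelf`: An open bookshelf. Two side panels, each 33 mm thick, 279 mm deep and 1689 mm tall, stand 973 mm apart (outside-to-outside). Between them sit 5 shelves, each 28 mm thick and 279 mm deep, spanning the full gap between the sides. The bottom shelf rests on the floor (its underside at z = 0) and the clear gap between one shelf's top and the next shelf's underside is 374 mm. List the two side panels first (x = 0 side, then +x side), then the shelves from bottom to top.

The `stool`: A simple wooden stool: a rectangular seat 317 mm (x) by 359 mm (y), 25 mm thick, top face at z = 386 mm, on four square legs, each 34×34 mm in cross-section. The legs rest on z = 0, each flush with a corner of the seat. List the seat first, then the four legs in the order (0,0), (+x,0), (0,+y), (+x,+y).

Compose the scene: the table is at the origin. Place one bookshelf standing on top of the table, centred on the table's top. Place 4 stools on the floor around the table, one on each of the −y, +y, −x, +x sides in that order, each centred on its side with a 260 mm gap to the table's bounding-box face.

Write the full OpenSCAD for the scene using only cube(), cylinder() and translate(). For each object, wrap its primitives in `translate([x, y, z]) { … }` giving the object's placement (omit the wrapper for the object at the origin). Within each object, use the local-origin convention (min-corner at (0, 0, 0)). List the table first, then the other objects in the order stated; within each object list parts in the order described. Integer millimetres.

translate([0, 0, 719]) cube([1207, 581, 25]);
translate([72, 72, 0]) cylinder(h = 719, r = 26);
translate([1135, 72, 0]) cylinder(h = 719, r = 26);
translate([72, 509, 0]) cylinder(h = 719, r = 26);
translate([1135, 509, 0]) cylinder(h = 719, r = 26);
translate([117, 151, 744]) {
  cube([33, 279, 1689]);
  translate([940, 0, 0]) cube([33, 279, 1689]);
  translate([33, 0, 0]) cube([907, 279, 28]);
  translate([33, 0, 402]) cube([907, 279, 28]);
  translate([33, 0, 804]) cube([907, 279, 28]);
  translate([33, 0, 1206]) cube([907, 279, 28]);
  translate([33, 0, 1608]) cube([907, 279, 28]);
}
translate([445, -619, 0]) {
  translate([0, 0, 361]) cube([317, 359, 25]);
  cube([34, 34, 361]);
  translate([283, 0, 0]) cube([34, 34, 361]);
  translate([0, 325, 0]) cube([34, 34, 361]);
  translate([283, 325, 0]) cube([34, 34, 361]);
}
translate([445, 841, 0]) {
  translate([0, 0, 361]) cube([317, 359, 25]);
  cube([34, 34, 361]);
  translate([283, 0, 0]) cube([34, 34, 361]);
  translate([0, 325, 0]) cube([34, 34, 361]);
  translate([283, 325, 0]) cube([34, 34, 361]);
}
translate([-577, 111, 0]) {
  translate([0, 0, 361]) cube([317, 359, 25]);
  cube([34, 34, 361]);
  translate([283, 0, 0]) cube([34, 34, 361]);
  translate([0, 325, 0]) cube([34, 34, 361]);
  translate([283, 325, 0]) cube([34, 34, 361]);
}
translate([1467, 111, 0]) {
  translate([0, 0, 361]) cube([317, 359, 25]);
  cube([34, 34, 361]);
  translate([283, 0, 0]) cube([34, 34, 361]);
  translate([0, 325, 0]) cube([34, 34, 361]);
  translate([283, 325, 0]) cube([34, 34, 361]);
}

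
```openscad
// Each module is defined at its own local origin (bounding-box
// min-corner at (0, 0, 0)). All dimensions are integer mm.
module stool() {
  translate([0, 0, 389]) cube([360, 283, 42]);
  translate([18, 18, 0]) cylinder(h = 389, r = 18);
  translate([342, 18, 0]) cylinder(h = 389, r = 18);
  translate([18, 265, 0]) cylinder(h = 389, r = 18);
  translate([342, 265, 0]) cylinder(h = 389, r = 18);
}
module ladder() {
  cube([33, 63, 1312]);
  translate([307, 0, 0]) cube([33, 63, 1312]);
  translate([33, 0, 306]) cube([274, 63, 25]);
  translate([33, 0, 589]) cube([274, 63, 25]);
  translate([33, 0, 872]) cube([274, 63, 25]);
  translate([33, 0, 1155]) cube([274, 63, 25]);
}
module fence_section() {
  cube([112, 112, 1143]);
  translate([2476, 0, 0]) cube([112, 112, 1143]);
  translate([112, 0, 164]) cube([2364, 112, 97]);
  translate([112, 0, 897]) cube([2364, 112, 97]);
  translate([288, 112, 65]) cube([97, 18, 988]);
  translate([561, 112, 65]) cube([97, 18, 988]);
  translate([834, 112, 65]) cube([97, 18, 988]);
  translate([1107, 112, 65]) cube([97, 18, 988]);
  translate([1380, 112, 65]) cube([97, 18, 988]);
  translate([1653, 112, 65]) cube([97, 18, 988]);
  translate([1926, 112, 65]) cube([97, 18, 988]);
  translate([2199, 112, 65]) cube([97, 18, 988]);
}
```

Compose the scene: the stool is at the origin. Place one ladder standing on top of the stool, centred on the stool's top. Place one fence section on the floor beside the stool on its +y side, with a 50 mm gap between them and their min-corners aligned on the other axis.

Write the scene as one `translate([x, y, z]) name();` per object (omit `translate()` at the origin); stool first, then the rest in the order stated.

stool();
translate([10, 110, 431]) ladder();
translate([0, 333, 0]) fence_section();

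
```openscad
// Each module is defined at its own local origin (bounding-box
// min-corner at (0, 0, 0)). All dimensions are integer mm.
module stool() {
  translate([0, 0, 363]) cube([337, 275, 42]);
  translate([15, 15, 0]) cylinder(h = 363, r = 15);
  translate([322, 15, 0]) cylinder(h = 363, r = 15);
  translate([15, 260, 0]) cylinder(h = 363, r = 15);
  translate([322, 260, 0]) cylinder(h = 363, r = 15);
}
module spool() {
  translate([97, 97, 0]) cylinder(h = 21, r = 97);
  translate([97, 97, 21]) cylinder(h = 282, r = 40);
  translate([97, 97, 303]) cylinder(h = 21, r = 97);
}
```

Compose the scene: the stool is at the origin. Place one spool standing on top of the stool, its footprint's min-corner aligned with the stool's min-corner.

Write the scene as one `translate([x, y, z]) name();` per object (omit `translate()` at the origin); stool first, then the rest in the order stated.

stool();
translate([0, 0, 405]) spool();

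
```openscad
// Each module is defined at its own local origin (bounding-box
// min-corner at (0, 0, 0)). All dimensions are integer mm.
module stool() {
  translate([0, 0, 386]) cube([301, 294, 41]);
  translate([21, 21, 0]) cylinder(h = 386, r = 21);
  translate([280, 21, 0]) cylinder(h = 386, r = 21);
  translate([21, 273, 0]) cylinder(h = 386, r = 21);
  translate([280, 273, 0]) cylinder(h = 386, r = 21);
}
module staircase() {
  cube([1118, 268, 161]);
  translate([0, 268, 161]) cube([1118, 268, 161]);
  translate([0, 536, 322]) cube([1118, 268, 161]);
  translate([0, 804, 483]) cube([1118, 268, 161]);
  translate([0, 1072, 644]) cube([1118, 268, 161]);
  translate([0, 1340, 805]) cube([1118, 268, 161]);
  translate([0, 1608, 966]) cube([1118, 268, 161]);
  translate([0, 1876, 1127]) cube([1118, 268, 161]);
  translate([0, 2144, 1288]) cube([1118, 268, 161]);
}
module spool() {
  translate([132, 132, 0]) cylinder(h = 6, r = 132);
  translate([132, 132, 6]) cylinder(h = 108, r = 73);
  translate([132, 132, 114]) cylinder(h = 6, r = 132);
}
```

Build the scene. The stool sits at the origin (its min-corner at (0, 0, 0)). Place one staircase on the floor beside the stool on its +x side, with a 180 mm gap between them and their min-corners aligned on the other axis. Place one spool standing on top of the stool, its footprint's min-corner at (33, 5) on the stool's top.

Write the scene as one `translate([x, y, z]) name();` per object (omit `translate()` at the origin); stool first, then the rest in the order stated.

stool();
translate([481, 0, 0]) staircase();
translate([33, 5, 427]) spool();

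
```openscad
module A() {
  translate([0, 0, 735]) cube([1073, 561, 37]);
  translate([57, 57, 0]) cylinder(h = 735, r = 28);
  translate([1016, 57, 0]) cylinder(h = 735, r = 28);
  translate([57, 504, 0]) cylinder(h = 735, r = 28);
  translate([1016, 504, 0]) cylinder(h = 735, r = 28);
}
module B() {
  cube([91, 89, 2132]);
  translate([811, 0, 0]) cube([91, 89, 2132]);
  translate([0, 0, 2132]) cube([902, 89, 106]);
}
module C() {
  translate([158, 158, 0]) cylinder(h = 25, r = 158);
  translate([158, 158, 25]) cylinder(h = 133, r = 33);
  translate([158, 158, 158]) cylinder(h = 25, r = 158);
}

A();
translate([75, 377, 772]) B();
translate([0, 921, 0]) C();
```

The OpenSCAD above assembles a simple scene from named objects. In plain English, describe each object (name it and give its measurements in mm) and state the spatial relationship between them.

A is a rectangular dining table. The top is 1073×561×37 mm with its upper surface at z = 772 mm. It stands on four round legs of 56 mm diameter, each leg's bounding box inset 29 mm from the nearest pair of top edges, running from the floor to the underside of the top.

B is a rectangular door frame: two vertical jambs of 91×89 mm section, 2132 mm tall, with a clear opening 720 mm wide between their inner faces. A header 106 mm tall and 89 mm deep lies on top of the jambs and spans the full outside width.

C is a spool: two coaxial disc flanges of radius 158 mm and thickness 25 mm, joined by a core cylinder of radius 33 mm and height 133 mm. The lower flange rests on z = 0 and the three cylinders share a vertical axis.

The door frame is on top of the table. The spool is on the floor beside the table on its +y side.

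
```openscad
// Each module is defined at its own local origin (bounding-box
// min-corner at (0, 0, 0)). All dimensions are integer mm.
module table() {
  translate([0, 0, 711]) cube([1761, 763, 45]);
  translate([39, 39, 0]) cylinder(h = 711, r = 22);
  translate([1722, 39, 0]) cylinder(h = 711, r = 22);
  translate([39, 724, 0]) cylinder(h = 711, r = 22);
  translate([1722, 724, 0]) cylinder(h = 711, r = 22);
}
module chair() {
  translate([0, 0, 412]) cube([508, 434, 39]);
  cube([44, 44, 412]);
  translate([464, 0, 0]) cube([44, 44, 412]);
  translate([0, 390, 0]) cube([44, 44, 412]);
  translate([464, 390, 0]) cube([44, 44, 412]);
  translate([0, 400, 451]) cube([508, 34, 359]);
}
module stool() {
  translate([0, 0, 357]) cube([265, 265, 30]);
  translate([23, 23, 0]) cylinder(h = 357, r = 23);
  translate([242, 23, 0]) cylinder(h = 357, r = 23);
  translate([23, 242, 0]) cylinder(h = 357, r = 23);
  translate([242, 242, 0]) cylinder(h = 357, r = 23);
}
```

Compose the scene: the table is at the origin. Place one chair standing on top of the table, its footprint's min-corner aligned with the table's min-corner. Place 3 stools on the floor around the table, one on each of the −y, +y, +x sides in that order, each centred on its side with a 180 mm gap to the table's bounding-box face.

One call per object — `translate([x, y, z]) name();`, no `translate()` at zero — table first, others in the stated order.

table();
translate([0, 0, 756]) chair();
translate([748, -445, 0]) stool();
translate([748, 943, 0]) stool();
translate([1941, 249, 0]) stool();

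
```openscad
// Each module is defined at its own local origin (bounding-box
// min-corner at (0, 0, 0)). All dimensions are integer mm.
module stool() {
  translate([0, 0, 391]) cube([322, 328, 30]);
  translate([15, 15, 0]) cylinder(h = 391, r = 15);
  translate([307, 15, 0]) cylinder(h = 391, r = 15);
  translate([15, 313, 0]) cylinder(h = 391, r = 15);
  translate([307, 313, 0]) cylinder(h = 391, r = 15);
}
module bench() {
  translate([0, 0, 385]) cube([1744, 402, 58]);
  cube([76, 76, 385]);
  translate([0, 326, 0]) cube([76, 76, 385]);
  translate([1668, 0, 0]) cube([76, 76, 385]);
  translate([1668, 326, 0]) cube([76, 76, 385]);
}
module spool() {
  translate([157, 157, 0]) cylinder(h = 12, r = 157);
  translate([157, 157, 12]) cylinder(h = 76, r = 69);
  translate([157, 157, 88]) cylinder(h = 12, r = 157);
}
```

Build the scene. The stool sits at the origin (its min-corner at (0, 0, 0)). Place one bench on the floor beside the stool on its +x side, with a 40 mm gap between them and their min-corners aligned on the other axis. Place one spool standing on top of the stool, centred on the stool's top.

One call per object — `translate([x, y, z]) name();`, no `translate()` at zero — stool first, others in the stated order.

stool();
translate([362, 0, 0]) bench();
translate([4, 7, 421]) spool();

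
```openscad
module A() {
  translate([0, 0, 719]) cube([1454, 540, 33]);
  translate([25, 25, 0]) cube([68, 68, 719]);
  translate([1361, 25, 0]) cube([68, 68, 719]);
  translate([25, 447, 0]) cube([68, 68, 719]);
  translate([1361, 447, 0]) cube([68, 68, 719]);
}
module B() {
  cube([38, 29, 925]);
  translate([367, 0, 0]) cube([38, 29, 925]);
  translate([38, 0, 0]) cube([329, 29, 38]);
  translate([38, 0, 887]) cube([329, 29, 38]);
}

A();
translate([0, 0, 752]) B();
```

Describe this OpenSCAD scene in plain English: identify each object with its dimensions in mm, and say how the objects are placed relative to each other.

A is a rectangular dining table. The top is 1454×540×33 mm with its upper surface at z = 752 mm. It stands on four 68×68 mm square legs, each inset 25 mm from the nearest pair of top edges, running from the floor to the underside of the top.

B is a rectangular picture frame lying in the x–z plane (depth along y). The opening is 329 mm wide (x) by 849 mm tall (z), surrounded by a border 38 mm wide on all four sides. The frame is 29 mm deep and is made of two full-height vertical stiles with two horizontal rails fitted between them.

The picture frame is on top of the table.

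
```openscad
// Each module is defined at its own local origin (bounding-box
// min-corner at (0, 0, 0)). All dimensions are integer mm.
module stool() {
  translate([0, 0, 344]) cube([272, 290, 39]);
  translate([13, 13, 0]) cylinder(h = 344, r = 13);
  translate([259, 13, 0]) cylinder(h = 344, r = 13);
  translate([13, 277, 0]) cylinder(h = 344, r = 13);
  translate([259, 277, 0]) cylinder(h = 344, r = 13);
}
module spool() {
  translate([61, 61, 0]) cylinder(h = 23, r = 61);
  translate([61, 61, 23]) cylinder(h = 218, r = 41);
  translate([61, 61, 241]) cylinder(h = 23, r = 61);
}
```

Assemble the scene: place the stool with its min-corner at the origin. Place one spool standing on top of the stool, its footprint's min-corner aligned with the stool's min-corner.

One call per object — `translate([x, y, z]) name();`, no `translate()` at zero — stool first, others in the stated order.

stool();
translate([0, 0, 383]) spool();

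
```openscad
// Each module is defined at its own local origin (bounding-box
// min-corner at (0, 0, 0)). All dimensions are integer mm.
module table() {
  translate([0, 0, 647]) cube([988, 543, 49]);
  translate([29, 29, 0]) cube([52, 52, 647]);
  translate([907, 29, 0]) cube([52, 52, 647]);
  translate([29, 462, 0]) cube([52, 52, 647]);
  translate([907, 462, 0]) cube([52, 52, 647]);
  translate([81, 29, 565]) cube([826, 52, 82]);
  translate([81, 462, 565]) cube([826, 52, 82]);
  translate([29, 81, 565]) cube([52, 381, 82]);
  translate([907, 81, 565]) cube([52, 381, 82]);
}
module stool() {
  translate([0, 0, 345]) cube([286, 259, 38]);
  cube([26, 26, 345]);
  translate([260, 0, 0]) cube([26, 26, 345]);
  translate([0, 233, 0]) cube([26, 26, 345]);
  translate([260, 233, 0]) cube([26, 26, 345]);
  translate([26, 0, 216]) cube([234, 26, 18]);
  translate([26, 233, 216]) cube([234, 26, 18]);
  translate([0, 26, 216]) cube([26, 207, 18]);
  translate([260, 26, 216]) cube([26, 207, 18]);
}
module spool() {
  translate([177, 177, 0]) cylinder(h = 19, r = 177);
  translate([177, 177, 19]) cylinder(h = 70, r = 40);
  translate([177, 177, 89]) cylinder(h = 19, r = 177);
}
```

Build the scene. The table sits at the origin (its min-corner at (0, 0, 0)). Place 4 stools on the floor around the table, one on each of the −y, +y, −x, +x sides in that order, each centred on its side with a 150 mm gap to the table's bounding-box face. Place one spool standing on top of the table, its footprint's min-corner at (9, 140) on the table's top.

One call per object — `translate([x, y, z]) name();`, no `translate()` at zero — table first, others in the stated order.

table();
translate([351, -409, 0]) stool();
translate([351, 693, 0]) stool();
translate([-436, 142, 0]) stool();
translate([1138, 142, 0]) stool();
translate([9, 140, 696]) spool();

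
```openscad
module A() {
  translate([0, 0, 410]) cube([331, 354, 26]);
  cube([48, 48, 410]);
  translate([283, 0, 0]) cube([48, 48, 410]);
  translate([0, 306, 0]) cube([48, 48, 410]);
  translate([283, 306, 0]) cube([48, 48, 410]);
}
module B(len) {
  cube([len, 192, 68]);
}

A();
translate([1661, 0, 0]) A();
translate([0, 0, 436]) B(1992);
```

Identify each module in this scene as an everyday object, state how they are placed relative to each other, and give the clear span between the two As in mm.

A is a stool. B is a beam. A beam spans the tops of two stools. The clear span between the two stools is 1330 mm.

Second stool starts at x = 1661; first ends at x = 331; clear span = 1661 − 331 = 1330 mm.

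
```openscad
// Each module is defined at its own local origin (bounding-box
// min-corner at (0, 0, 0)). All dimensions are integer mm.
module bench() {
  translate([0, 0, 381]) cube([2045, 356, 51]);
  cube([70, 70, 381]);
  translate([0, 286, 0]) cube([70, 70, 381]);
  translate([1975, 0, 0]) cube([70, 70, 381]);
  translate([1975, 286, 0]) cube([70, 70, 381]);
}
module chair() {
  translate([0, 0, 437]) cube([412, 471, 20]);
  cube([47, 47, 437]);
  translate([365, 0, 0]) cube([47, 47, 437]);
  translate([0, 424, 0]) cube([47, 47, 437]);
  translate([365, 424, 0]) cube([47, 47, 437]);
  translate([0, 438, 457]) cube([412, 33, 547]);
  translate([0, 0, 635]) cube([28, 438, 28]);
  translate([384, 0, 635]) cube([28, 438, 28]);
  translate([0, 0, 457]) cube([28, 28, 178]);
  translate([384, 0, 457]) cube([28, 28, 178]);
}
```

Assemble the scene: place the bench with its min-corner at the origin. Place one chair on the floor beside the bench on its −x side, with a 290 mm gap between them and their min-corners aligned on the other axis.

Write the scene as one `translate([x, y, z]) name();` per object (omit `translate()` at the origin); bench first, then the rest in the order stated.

bench();
translate([-702, 0, 0]) chair();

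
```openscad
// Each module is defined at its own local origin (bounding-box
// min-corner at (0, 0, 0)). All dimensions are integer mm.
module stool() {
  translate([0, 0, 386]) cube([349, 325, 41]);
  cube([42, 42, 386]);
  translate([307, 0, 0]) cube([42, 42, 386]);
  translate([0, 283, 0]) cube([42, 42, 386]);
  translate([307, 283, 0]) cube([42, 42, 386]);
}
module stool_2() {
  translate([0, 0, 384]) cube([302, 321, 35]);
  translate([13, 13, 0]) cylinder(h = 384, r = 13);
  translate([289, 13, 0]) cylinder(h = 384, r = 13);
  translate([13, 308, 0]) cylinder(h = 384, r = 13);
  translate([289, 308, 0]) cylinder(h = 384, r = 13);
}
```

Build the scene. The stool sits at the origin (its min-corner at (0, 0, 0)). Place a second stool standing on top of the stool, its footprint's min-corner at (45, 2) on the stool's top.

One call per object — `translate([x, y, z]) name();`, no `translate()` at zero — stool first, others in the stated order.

stool();
translate([45, 2, 427]) stool_2();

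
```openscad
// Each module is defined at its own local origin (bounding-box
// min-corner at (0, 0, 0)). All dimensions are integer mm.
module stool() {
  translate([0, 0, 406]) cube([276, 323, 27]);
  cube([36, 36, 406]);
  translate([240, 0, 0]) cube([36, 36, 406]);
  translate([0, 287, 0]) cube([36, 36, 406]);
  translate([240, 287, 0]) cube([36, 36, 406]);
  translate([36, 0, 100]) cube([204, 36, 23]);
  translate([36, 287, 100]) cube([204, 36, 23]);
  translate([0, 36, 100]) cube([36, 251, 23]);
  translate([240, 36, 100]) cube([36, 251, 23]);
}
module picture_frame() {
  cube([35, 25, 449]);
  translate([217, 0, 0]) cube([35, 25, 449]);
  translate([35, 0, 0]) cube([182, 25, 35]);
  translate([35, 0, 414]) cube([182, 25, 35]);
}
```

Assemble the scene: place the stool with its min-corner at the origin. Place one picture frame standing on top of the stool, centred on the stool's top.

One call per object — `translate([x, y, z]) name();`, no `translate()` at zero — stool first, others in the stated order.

stool();
translate([12, 149, 433]) picture_frame();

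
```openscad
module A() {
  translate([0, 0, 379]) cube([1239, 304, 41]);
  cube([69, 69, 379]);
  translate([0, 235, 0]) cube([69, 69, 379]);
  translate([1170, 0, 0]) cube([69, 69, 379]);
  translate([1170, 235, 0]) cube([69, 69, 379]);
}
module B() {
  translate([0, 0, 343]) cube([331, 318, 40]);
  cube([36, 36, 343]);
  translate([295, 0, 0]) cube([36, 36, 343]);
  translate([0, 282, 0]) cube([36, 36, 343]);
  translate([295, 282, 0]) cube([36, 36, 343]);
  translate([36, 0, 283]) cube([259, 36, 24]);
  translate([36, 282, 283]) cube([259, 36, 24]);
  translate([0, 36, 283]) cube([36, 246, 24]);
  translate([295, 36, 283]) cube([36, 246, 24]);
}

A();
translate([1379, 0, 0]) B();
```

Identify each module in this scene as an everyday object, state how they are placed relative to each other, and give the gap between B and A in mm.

The stool's nearest face is 140 mm from the bench's +x face.

A is a bench. B is a stool. The stool is on the floor beside the bench on its +x side. The gap between the stool and the bench is 140 mm.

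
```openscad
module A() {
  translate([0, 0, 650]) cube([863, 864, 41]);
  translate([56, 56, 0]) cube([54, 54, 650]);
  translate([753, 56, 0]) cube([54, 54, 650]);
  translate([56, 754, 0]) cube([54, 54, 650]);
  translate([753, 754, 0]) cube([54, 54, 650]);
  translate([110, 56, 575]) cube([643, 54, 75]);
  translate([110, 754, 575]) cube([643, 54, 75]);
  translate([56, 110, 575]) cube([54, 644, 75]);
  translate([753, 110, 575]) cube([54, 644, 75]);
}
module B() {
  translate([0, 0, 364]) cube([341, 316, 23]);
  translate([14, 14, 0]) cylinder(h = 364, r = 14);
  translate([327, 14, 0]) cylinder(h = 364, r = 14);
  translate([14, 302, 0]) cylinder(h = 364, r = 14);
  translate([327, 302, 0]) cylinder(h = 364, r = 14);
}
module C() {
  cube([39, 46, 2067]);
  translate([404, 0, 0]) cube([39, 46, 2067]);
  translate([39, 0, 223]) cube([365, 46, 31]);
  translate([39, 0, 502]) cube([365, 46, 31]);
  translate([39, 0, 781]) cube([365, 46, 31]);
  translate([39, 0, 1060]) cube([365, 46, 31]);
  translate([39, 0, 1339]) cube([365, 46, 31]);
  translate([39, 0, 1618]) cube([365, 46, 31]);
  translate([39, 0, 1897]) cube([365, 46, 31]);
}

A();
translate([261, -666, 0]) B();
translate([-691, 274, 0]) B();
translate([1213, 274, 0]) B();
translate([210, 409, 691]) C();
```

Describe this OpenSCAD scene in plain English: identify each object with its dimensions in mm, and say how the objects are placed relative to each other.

A is a table: top 863 mm (x) × 864 mm (y), 41 mm thick, upper face at z = 691 mm, on four 54×54 mm square legs, each inset 56 mm from the nearest pair of top edges, running from z = 0 to the bottom of the top. Four apron rails, 54 mm thick and 75 mm tall, run between adjacent legs with their top edges flush with the underside of the top and their outer faces flush with the legs' outer faces.

B is a simple wooden stool: a rectangular seat 341 mm (x) by 316 mm (y), 23 mm thick, top face at z = 387 mm, on four round legs, each 28 mm in diameter. The legs rest on z = 0, each leg's axis is inset half a diameter from the nearest pair of seat edges (so the leg's bounding box is flush with the corner).

C is a wooden ladder with two side rails of 39×46 mm section and 2067 mm height, set 443 mm apart overall. Between them run 7 rectangular rungs (46 mm deep, 31 mm thick), front faces flush with the rails' −y face. The bottom of the first rung is 223 mm above the floor and each subsequent rung is 279 mm higher than the one below.

Three stools sit around the table at the −y, −x, +x sides. The ladder is on top of the table, centred.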